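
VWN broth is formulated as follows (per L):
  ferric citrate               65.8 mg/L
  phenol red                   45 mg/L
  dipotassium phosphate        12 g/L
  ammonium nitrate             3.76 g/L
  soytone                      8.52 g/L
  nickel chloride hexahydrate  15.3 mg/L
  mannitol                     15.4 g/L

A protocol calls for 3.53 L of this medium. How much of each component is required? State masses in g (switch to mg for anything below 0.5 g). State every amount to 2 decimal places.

ferric citrate 232.27 mg; phenol red 158.85 mg; dipotassium phosphate 42.36 g; ammonium nitrate 13.27 g; soytone 30.08 g; nickel chloride hexahydrate 54.01 mg; mannitol 54.36 g

Scale factor relative to 1 L: 3.53.
ferric citrate: 65.8 mg/L × 3.53 L = 232.27 mg
phenol red: 45 mg/L × 3.53 L = 158.85 mg
dipotassium phosphate: 12 g/L × 3.53 L = 42.36 g
ammonium nitrate: 3.76 g/L × 3.53 L = 13.27 g
soytone: 8.52 g/L × 3.53 L = 30.08 g
nickel chloride hexahydrate: 15.3 mg/L × 3.53 L = 54.01 mg
mannitol: 15.4 g/L × 3.53 L = 54.36 g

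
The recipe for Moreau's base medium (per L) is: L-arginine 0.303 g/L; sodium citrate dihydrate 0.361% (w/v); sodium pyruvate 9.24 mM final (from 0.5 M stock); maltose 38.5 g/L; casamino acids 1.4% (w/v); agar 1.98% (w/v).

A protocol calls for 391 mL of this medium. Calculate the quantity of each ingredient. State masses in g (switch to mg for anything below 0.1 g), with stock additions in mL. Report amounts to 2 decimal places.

Working volume: 391 mL = 0.391 L.
L-arginine: 0.303 g/L × 0.391 L = 0.12 g
sodium citrate dihydrate: 0.361 g per 100 mL × 391 mL ÷ 100 = 1.41 g
sodium pyruvate: C1V1 = C2V2 → 9.24 mM × 391 mL ÷ 500 mM = 7.23 mL
maltose: 38.5 g/L × 0.391 L = 15.05 g
casamino acids: 1.4 g per 100 mL × 391 mL ÷ 100 = 5.47 g
agar: 1.98 g per 100 mL × 391 mL ÷ 100 = 7.74 g

L-arginine 0.12 g; sodium citrate dihydrate 1.41 g; sodium pyruvate 7.23 mL; maltose 15.05 g; casamino acids 5.47 g; agar 7.74 g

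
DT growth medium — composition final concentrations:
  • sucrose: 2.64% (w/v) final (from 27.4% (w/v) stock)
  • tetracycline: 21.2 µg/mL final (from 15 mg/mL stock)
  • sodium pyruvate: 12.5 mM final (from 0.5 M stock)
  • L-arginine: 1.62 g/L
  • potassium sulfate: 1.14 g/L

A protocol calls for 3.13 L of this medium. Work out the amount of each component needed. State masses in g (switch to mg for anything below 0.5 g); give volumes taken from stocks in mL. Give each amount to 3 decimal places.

sucrose 301.577 mL; tetracycline 4.424 mL; sodium pyruvate 78.250 mL; L-arginine 5.071 g; potassium sulfate 3.568 g

Scale factor relative to 1 L: 3.13.
sucrose: V = C2·V2/C1 = 2.64% ÷ 27.4% × 3130 mL = 301.577 mL
tetracycline: C1V1 = C2V2 → 21.2 µg/mL × 3130 mL ÷ 15000 µg/mL = 4.424 mL
sodium pyruvate: dilute stock: 12.5 mM × 3130 mL ÷ 500 mM = 78.250 mL
L-arginine: 1.62 g/L × 3.13 L = 5.071 g
potassium sulfate: 1.14 g/L × 3.13 L = 3.568 g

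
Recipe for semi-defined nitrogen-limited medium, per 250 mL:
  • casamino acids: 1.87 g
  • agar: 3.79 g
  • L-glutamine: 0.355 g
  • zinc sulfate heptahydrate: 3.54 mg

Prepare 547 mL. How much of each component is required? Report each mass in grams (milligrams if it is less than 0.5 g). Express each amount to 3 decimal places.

Scale factor = 547 mL / 250 mL = 2.188.
casamino acids: 1.87 g × (547 mL / 250 mL) = 4.092 g
agar: 3.79 g × (547 mL / 250 mL) = 8.293 g
L-glutamine: 0.355 g × (547 mL / 250 mL) = 0.777 g
zinc sulfate heptahydrate: 3.54 mg × (547 mL / 250 mL) = 7.746 mg

casamino acids 4.092 g; agar 8.293 g; L-glutamine 0.777 g; zinc sulfate heptahydrate 7.746 mg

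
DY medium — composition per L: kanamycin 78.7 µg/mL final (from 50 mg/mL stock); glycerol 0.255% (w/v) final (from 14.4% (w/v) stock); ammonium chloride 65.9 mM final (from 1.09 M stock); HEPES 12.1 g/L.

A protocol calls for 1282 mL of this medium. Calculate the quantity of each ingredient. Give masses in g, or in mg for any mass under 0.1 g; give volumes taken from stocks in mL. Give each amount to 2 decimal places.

kanamycin 2.02 mL; glycerol 22.70 mL; ammonium chloride 77.51 mL; HEPES 15.51 g

Working volume: 1282 mL = 1.282 L.
kanamycin: C1V1 = C2V2 → 78.7 µg/mL × 1282 mL ÷ 50000 µg/mL = 2.02 mL
glycerol: C1V1 = C2V2 → 0.255% ÷ 14.4% × 1282 mL = 22.70 mL
ammonium chloride: dilute stock: 65.9 mM × 1282 mL ÷ 1090 mM = 77.51 mL
HEPES: 12.1 g/L × 1.282 L = 15.51 g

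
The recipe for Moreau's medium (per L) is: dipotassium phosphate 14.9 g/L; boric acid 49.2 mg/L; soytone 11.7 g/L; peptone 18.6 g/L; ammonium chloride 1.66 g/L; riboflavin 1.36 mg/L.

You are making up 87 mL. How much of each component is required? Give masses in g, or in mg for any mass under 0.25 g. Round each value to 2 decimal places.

dipotassium phosphate 1.30 g; boric acid 4.28 mg; soytone 1.02 g; peptone 1.62 g; ammonium chloride 144.42 mg; riboflavin 0.12 mg

Target volume = 87 mL = 0.087 L.
dipotassium phosphate: 14.9 g/L × 0.087 L = 1.30 g
boric acid: 49.2 mg/L × 0.087 L = 4.28 mg
soytone: 11.7 g/L × 0.087 L = 1.02 g
peptone: 18.6 g/L × 0.087 L = 1.62 g
ammonium chloride: 1.66 g/L × 0.087 L = 0.14442 g = 144.42 mg
riboflavin: 1.36 mg/L × 0.087 L = 0.12 mg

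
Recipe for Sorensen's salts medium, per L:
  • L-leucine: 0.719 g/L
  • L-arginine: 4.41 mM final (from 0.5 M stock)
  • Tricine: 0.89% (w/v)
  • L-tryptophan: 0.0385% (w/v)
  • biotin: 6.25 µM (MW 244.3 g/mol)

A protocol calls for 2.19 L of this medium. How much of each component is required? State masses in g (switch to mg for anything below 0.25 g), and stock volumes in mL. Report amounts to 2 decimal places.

L-leucine 1.57 g; L-arginine 19.32 mL; Tricine 19.49 g; L-tryptophan 0.84 g; biotin 3.34 mg

Scale factor relative to 1 L: 2.19.
L-leucine: 0.719 g/L × 2.19 L = 1.57 g
L-arginine: V = C2·V2/C1 = 4.41 mM × 2190 mL ÷ 500 mM = 19.32 mL
Tricine: 0.89 g per 100 mL × 2190 mL ÷ 100 = 19.49 g
L-tryptophan: 0.0385% w/v = 0.385 g/L → 0.385 × 2.19 L = 0.84 g
biotin: 6.25 µmol/L × 244.3 g/mol × 2.19 L ÷ 1000 = 3.34 mg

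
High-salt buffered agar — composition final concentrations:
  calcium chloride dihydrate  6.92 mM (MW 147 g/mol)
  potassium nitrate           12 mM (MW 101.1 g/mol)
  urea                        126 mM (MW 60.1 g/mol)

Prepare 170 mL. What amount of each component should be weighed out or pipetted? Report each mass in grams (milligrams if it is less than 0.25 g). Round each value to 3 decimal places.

Scale factor relative to 1 L: 0.17.
calcium chloride dihydrate: 6.92 mmol/L × 147 mg/mmol × 0.17 L = 172.931 mg
potassium nitrate: 12 mmol/L × 101.1 mg/mmol × 0.17 L = 206.244 mg
urea: 126 mmol/L × 60.1 g/mol × 0.17 L ÷ 1000 = 1.287 g

calcium chloride dihydrate 172.931 mg; potassium nitrate 206.244 mg; urea 1.287 g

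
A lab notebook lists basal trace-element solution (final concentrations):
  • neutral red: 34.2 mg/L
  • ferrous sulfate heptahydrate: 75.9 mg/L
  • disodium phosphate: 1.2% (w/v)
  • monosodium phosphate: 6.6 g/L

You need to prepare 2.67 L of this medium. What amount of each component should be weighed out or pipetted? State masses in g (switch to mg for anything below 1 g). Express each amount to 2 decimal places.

neutral red 91.31 mg; ferrous sulfate heptahydrate 202.65 mg; disodium phosphate 32.04 g; monosodium phosphate 17.62 g

Scale factor relative to 1 L: 2.67.
neutral red: 34.2 mg/L × 2.67 L = 91.31 mg
ferrous sulfate heptahydrate: 75.9 mg/L × 2.67 L = 202.65 mg
disodium phosphate: 1.2 g per 100 mL × 2670 mL ÷ 100 = 32.04 g
monosodium phosphate: 6.6 g/L × 2.67 L = 17.62 g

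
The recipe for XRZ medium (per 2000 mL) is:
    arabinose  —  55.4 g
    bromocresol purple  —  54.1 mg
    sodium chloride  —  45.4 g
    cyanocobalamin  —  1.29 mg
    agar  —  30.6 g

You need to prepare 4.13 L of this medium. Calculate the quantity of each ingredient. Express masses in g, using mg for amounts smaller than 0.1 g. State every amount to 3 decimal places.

Ratio of target to recipe volume: 4130 / 2000 = 2.065.
arabinose: 55.4 g × (4130 mL / 2000 mL) = 114.401 g
bromocresol purple: 54.1 mg × (4130 mL / 2000 mL) = 111.716 mg = 0.112 g
sodium chloride: 45.4 g × (4130 mL / 2000 mL) = 93.751 g
cyanocobalamin: 1.29 mg × (4130 mL / 2000 mL) = 2.664 mg
agar: 30.6 g × (4130 mL / 2000 mL) = 63.189 g

arabinose 114.401 g; bromocresol purple 0.112 g; sodium chloride 93.751 g; cyanocobalamin 2.664 mg; agar 63.189 g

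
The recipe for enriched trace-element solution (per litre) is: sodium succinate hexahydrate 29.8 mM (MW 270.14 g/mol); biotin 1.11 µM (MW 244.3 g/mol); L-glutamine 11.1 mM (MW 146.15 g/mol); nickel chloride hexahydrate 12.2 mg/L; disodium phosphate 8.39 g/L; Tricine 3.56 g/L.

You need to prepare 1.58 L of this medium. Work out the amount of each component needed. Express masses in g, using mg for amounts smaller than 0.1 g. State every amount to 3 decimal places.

sodium succinate hexahydrate 12.719 g; biotin 0.428 mg; L-glutamine 2.563 g; nickel chloride hexahydrate 19.276 mg; disodium phosphate 13.256 g; Tricine 5.625 g

Working volume: 1.58 L.
sodium succinate hexahydrate: 29.8 mmol/L × 270.14 g/mol × 1.58 L ÷ 1000 = 12.719 g
biotin: 1.11 µmol/L × 244.3 g/mol × 1.58 L ÷ 1000 = 0.428 mg
L-glutamine: 11.1 mmol/L × 146.15 g/mol × 1.58 L ÷ 1000 = 2.563 g
nickel chloride hexahydrate: 12.2 mg/L × 1.58 L = 19.276 mg
disodium phosphate: 8.39 g/L × 1.58 L = 13.256 g
Tricine: 3.56 g/L × 1.58 L = 5.625 g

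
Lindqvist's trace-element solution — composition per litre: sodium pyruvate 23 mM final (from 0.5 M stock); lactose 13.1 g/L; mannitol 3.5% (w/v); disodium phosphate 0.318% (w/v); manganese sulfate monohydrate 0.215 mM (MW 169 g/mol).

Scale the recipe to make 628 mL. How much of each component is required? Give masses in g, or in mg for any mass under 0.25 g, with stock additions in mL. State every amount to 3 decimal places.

Scale factor relative to 1 L: 0.628.
sodium pyruvate: V = C2·V2/C1 = 23 mM × 628 mL ÷ 500 mM = 28.888 mL
lactose: 13.1 g/L × 0.628 L = 8.227 g
mannitol: 3.5% w/v = 35 g/L → 35 × 0.628 L = 21.980 g
disodium phosphate: 0.318 g per 100 mL × 628 mL ÷ 100 = 1.997 g
manganese sulfate monohydrate: 0.215 mmol/L × 169 mg/mmol × 0.628 L = 22.818 mg

sodium pyruvate 28.888 mL; lactose 8.227 g; mannitol 21.980 g; disodium phosphate 1.997 g; manganese sulfate monohydrate 22.818 mg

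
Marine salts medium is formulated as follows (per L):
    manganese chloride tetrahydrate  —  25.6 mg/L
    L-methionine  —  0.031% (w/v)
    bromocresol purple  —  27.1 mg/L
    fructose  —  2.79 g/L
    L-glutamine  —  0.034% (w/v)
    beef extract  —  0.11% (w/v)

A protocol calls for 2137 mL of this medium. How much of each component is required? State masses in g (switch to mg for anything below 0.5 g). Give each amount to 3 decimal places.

Scale factor relative to 1 L: 2.137.
manganese chloride tetrahydrate: 25.6 mg/L × 2.137 L = 54.707 mg
L-methionine: 0.031 g per 100 mL × 2137 mL ÷ 100 = 0.662 g
bromocresol purple: 27.1 mg/L × 2.137 L = 57.913 mg
fructose: 2.79 g/L × 2.137 L = 5.962 g
L-glutamine: 0.034 g per 100 mL × 2137 mL ÷ 100 = 0.727 g
beef extract: 0.11 g per 100 mL × 2137 mL ÷ 100 = 2.351 g

manganese chloride tetrahydrate 54.707 mg; L-methionine 0.662 g; bromocresol purple 57.913 mg; fructose 5.962 g; L-glutamine 0.727 g; beef extract 2.351 g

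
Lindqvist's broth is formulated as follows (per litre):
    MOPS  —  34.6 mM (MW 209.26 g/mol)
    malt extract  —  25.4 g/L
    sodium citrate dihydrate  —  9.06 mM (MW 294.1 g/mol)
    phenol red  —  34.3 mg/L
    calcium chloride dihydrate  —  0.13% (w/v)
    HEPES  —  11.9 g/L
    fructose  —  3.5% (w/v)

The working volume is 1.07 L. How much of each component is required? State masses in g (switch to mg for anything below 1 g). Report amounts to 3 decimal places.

MOPS 7.747 g; malt extract 27.178 g; sodium citrate dihydrate 2.851 g; phenol red 36.701 mg; calcium chloride dihydrate 1.391 g; HEPES 12.733 g; fructose 37.450 g

Working volume: 1.07 L.
MOPS: 34.6 mmol/L × 209.26 g/mol × 1.07 L ÷ 1000 = 7.747 g
malt extract: 25.4 g/L × 1.07 L = 27.178 g
sodium citrate dihydrate: 9.06 mmol/L × 294.1 g/mol × 1.07 L ÷ 1000 = 2.851 g
phenol red: 34.3 mg/L × 1.07 L = 36.701 mg
calcium chloride dihydrate: 0.13 g per 100 mL × 1070 mL ÷ 100 = 1.391 g
HEPES: 11.9 g/L × 1.07 L = 12.733 g
fructose: 3.5% w/v = 35 g/L → 35 × 1.07 L = 37.450 g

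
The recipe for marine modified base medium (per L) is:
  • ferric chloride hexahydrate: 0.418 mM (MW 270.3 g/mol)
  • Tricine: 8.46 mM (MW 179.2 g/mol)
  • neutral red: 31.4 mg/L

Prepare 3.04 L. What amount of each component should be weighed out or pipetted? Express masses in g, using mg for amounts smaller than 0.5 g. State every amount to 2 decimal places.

ferric chloride hexahydrate 343.48 mg; Tricine 4.61 g; neutral red 95.46 mg

Scale factor relative to 1 L: 3.04.
ferric chloride hexahydrate: 0.418 mmol/L × 270.3 mg/mmol × 3.04 L = 343.48 mg
Tricine: 8.46 mmol/L × 179.2 g/mol × 3.04 L ÷ 1000 = 4.61 g
neutral red: 31.4 mg/L × 3.04 L = 95.46 mg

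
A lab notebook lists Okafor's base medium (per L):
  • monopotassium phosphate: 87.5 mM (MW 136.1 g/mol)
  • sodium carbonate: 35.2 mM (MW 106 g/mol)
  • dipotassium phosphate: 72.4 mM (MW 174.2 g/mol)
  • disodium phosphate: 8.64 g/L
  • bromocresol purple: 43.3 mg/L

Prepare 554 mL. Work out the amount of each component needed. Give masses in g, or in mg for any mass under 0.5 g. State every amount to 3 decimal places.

Target volume = 554 mL = 0.554 L.
monopotassium phosphate: 87.5 mmol/L × 136.1 g/mol × 0.554 L ÷ 1000 = 6.597 g
sodium carbonate: 35.2 mmol/L × 106 g/mol × 0.554 L ÷ 1000 = 2.067 g
dipotassium phosphate: 72.4 mmol/L × 174.2 g/mol × 0.554 L ÷ 1000 = 6.987 g
disodium phosphate: 8.64 g/L × 0.554 L = 4.787 g
bromocresol purple: 43.3 mg/L × 0.554 L = 23.988 mg

monopotassium phosphate 6.597 g; sodium carbonate 2.067 g; dipotassium phosphate 6.987 g; disodium phosphate 4.787 g; bromocresol purple 23.988 mg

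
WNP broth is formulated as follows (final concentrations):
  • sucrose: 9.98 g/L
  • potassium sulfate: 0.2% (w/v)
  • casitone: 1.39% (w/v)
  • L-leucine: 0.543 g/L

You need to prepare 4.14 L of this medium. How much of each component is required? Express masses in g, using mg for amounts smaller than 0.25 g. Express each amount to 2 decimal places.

sucrose 41.32 g; potassium sulfate 8.28 g; casitone 57.55 g; L-leucine 2.25 g

Scale factor relative to 1 L: 4.14.
sucrose: 9.98 g/L × 4.14 L = 41.32 g
potassium sulfate: 0.2 g per 100 mL × 4140 mL ÷ 100 = 8.28 g
casitone: 1.39 g per 100 mL × 4140 mL ÷ 100 = 57.55 g
L-leucine: 0.543 g/L × 4.14 L = 2.25 g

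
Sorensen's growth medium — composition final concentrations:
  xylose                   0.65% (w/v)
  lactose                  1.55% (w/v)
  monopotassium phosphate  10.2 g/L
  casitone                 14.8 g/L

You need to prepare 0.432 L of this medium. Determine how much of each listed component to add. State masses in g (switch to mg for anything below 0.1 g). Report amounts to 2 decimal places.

xylose 2.81 g; lactose 6.70 g; monopotassium phosphate 4.41 g; casitone 6.39 g

Scale factor relative to 1 L: 0.432.
xylose: 0.65 g per 100 mL × 432 mL ÷ 100 = 2.81 g
lactose: 1.55 g per 100 mL × 432 mL ÷ 100 = 6.70 g
monopotassium phosphate: 10.2 g/L × 0.432 L = 4.41 g
casitone: 14.8 g/L × 0.432 L = 6.39 g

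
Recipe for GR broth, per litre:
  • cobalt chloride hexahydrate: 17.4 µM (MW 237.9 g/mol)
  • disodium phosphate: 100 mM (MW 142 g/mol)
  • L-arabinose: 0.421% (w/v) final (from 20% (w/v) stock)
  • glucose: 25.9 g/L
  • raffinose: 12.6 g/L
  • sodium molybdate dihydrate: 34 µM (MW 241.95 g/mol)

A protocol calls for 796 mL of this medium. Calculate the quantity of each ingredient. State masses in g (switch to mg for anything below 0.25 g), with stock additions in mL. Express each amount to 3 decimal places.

cobalt chloride hexahydrate 3.295 mg; disodium phosphate 11.303 g; L-arabinose 16.756 mL; glucose 20.616 g; raffinose 10.030 g; sodium molybdate dihydrate 6.548 mg

Working volume: 796 mL = 0.796 L.
cobalt chloride hexahydrate: 17.4 µmol/L × 237.9 g/mol × 0.796 L ÷ 1000 = 3.295 mg
disodium phosphate: 100 mmol/L × 142 g/mol × 0.796 L ÷ 1000 = 11.303 g
L-arabinose: C1V1 = C2V2 → 0.421% ÷ 20% × 796 mL = 16.756 mL
glucose: 25.9 g/L × 0.796 L = 20.616 g
raffinose: 12.6 g/L × 0.796 L = 10.030 g
sodium molybdate dihydrate: 34 µmol/L × 241.95 g/mol × 0.796 L ÷ 1000 = 6.548 mg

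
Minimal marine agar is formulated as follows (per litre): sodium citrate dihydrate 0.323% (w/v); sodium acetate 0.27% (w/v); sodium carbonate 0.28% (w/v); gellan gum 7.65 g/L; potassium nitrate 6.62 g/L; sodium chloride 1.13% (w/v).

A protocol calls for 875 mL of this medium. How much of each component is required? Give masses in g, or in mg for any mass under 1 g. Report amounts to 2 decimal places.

Target volume = 875 mL = 0.875 L.
sodium citrate dihydrate: 0.323% w/v = 3.23 g/L → 3.23 × 0.875 L = 2.83 g
sodium acetate: 0.27% w/v = 2.7 g/L → 2.7 × 0.875 L = 2.36 g
sodium carbonate: 0.28% w/v = 2.8 g/L → 2.8 × 0.875 L = 2.45 g
gellan gum: 7.65 g/L × 0.875 L = 6.69 g
potassium nitrate: 6.62 g/L × 0.875 L = 5.79 g
sodium chloride: 1.13 g per 100 mL × 875 mL ÷ 100 = 9.89 g

sodium citrate dihydrate 2.83 g; sodium acetate 2.36 g; sodium carbonate 2.45 g; gellan gum 6.69 g; potassium nitrate 5.79 g; sodium chloride 9.89 g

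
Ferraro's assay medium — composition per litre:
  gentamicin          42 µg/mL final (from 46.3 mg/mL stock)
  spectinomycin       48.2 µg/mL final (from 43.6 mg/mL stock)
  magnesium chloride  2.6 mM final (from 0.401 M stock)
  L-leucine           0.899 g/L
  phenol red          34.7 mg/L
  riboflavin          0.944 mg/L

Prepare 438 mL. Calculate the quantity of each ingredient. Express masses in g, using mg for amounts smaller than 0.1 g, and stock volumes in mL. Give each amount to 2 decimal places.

gentamicin 0.40 mL; spectinomycin 0.48 mL; magnesium chloride 2.84 mL; L-leucine 0.39 g; phenol red 15.20 mg; riboflavin 0.41 mg

Scale factor relative to 1 L: 0.438.
gentamicin: C1V1 = C2V2 → 42 µg/mL × 438 mL ÷ 46300 µg/mL = 0.40 mL
spectinomycin: V = C2·V2/C1 = 48.2 µg/mL × 438 mL ÷ 43600 µg/mL = 0.48 mL
magnesium chloride: dilute stock: 2.6 mM × 438 mL ÷ 401 mM = 2.84 mL
L-leucine: 0.899 g/L × 0.438 L = 0.39 g
phenol red: 34.7 mg/L × 0.438 L = 15.20 mg
riboflavin: 0.944 mg/L × 0.438 L = 0.41 mg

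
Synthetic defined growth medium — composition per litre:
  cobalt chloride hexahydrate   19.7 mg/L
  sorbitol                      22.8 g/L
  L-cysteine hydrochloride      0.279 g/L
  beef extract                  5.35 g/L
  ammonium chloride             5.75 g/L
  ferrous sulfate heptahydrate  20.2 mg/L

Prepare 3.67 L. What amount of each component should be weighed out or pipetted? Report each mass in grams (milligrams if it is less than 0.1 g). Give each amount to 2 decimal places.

cobalt chloride hexahydrate 72.30 mg; sorbitol 83.68 g; L-cysteine hydrochloride 1.02 g; beef extract 19.63 g; ammonium chloride 21.10 g; ferrous sulfate heptahydrate 74.13 mg

Scale factor relative to 1 L: 3.67.
cobalt chloride hexahydrate: 19.7 mg/L × 3.67 L = 72.30 mg
sorbitol: 22.8 g/L × 3.67 L = 83.68 g
L-cysteine hydrochloride: 0.279 g/L × 3.67 L = 1.02 g
beef extract: 5.35 g/L × 3.67 L = 19.63 g
ammonium chloride: 5.75 g/L × 3.67 L = 21.10 g
ferrous sulfate heptahydrate: 20.2 mg/L × 3.67 L = 74.13 mg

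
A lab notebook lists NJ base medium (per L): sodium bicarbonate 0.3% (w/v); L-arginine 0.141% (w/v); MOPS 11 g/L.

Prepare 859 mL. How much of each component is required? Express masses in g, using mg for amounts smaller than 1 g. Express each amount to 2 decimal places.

Target volume = 859 mL = 0.859 L.
sodium bicarbonate: 0.3 g per 100 mL × 859 mL ÷ 100 = 2.58 g
L-arginine: 0.141 g per 100 mL × 859 mL ÷ 100 = 1.21 g
MOPS: 11 g/L × 0.859 L = 9.45 g

sodium bicarbonate 2.58 g; L-arginine 1.21 g; MOPS 9.45 g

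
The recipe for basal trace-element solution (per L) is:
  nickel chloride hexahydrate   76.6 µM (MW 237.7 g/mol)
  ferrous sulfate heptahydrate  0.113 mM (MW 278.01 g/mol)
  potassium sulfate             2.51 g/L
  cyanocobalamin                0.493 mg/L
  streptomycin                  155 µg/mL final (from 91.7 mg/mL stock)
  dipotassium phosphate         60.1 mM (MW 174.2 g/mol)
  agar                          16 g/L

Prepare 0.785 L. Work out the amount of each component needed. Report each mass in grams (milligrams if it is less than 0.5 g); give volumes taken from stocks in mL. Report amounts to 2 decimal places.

Scale factor relative to 1 L: 0.785.
nickel chloride hexahydrate: 76.6 µmol/L × 237.7 g/mol × 0.785 L ÷ 1000 = 14.29 mg
ferrous sulfate heptahydrate: 0.113 mmol/L × 278.01 mg/mmol × 0.785 L = 24.66 mg
potassium sulfate: 2.51 g/L × 0.785 L = 1.97 g
cyanocobalamin: 0.493 mg/L × 0.785 L = 0.39 mg
streptomycin: dilute stock: 155 µg/mL × 785 mL ÷ 91700 µg/mL = 1.33 mL
dipotassium phosphate: 60.1 mmol/L × 174.2 g/mol × 0.785 L ÷ 1000 = 8.22 g
agar: 16 g/L × 0.785 L = 12.56 g

nickel chloride hexahydrate 14.29 mg; ferrous sulfate heptahydrate 24.66 mg; potassium sulfate 1.97 g; cyanocobalamin 0.39 mg; streptomycin 1.33 mL; dipotassium phosphate 8.22 g; agar 12.56 g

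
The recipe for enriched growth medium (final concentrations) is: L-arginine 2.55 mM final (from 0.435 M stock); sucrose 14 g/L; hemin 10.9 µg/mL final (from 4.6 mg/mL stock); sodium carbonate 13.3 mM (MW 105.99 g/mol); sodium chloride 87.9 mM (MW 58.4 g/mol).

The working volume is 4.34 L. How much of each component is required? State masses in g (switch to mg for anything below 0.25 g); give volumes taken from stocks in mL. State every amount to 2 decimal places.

Working volume: 4.34 L.
L-arginine: dilute stock: 2.55 mM × 4340 mL ÷ 435 mM = 25.44 mL
sucrose: 14 g/L × 4.34 L = 60.76 g
hemin: dilute stock: 10.9 µg/mL × 4340 mL ÷ 4600 µg/mL = 10.28 mL
sodium carbonate: 13.3 mmol/L × 105.99 g/mol × 4.34 L ÷ 1000 = 6.12 g
sodium chloride: 87.9 mmol/L × 58.4 g/mol × 4.34 L ÷ 1000 = 22.28 g

L-arginine 25.44 mL; sucrose 60.76 g; hemin 10.28 mL; sodium carbonate 6.12 g; sodium chloride 22.28 g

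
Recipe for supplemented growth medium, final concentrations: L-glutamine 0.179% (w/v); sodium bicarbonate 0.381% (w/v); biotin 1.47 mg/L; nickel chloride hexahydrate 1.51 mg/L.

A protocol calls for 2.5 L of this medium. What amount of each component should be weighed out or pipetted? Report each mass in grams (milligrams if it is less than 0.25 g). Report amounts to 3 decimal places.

Working volume: 2.5 L.
L-glutamine: 0.179% w/v = 1.79 g/L → 1.79 × 2.5 L = 4.475 g
sodium bicarbonate: 0.381 g per 100 mL × 2500 mL ÷ 100 = 9.525 g
biotin: 1.47 mg/L × 2.5 L = 3.675 mg
nickel chloride hexahydrate: 1.51 mg/L × 2.5 L = 3.775 mg

L-glutamine 4.475 g; sodium bicarbonate 9.525 g; biotin 3.675 mg; nickel chloride hexahydrate 3.775 mg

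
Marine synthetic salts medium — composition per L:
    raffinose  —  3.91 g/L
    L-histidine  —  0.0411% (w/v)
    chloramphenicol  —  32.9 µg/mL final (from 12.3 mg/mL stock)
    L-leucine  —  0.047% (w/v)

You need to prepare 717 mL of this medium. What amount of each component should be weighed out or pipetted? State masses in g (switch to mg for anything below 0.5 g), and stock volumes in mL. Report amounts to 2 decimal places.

raffinose 2.80 g; L-histidine 294.69 mg; chloramphenicol 1.92 mL; L-leucine 336.99 mg

Working volume: 717 mL = 0.717 L.
raffinose: 3.91 g/L × 0.717 L = 2.80 g
L-histidine: 0.0411% w/v = 0.411 g/L → 0.411 × 0.717 L = 0.294687 g = 294.69 mg
chloramphenicol: V = C2·V2/C1 = 32.9 µg/mL × 717 mL ÷ 12300 µg/mL = 1.92 mL
L-leucine: 0.047% w/v = 0.47 g/L → 0.47 × 0.717 L = 0.33699 g = 336.99 mg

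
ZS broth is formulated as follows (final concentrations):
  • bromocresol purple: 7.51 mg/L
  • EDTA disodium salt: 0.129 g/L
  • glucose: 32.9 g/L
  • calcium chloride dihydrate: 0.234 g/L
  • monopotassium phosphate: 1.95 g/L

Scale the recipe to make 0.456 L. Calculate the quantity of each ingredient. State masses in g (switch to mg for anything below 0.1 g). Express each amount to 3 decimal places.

Working volume: 0.456 L.
bromocresol purple: 7.51 mg/L × 0.456 L = 3.425 mg
EDTA disodium salt: 0.129 g/L × 0.456 L = 0.058824 g = 58.824 mg
glucose: 32.9 g/L × 0.456 L = 15.002 g
calcium chloride dihydrate: 0.234 g/L × 0.456 L = 0.107 g
monopotassium phosphate: 1.95 g/L × 0.456 L = 0.889 g

bromocresol purple 3.425 mg; EDTA disodium salt 58.824 mg; glucose 15.002 g; calcium chloride dihydrate 0.107 g; monopotassium phosphate 0.889 g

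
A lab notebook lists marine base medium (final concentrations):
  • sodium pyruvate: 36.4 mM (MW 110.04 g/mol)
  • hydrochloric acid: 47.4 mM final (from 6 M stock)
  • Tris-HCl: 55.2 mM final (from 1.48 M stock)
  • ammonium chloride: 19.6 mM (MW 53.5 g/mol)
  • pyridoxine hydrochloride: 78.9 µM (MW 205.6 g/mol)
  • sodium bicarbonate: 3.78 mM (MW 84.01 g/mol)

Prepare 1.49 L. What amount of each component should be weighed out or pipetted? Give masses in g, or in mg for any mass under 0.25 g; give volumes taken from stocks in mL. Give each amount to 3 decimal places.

Scale factor relative to 1 L: 1.49.
sodium pyruvate: 36.4 mmol/L × 110.04 g/mol × 1.49 L ÷ 1000 = 5.968 g
hydrochloric acid: C1V1 = C2V2 → 47.4 mM × 1490 mL ÷ 6000 mM = 11.771 mL
Tris-HCl: C1V1 = C2V2 → 55.2 mM × 1490 mL ÷ 1480 mM = 55.573 mL
ammonium chloride: 19.6 mmol/L × 53.5 g/mol × 1.49 L ÷ 1000 = 1.562 g
pyridoxine hydrochloride: 78.9 µmol/L × 205.6 g/mol × 1.49 L ÷ 1000 = 24.171 mg
sodium bicarbonate: 3.78 mmol/L × 84.01 g/mol × 1.49 L ÷ 1000 = 0.473 g

sodium pyruvate 5.968 g; hydrochloric acid 11.771 mL; Tris-HCl 55.573 mL; ammonium chloride 1.562 g; pyridoxine hydrochloride 24.171 mg; sodium bicarbonate 0.473 g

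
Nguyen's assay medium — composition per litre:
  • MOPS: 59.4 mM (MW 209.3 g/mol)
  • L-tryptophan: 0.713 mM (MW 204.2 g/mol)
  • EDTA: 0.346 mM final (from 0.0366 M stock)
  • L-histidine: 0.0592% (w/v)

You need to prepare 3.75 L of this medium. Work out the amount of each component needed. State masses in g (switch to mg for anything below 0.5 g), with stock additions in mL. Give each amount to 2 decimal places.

MOPS 46.62 g; L-tryptophan 0.55 g; EDTA 35.45 mL; L-histidine 2.22 g

Working volume: 3.75 L.
MOPS: 59.4 mmol/L × 209.3 g/mol × 3.75 L ÷ 1000 = 46.62 g
L-tryptophan: 0.713 mmol/L × 204.2 g/mol × 3.75 L ÷ 1000 = 0.55 g
EDTA: V = C2·V2/C1 = 0.346 mM × 3750 mL ÷ 36.6 mM = 35.45 mL
L-histidine: 0.0592% w/v = 0.592 g/L → 0.592 × 3.75 L = 2.22 g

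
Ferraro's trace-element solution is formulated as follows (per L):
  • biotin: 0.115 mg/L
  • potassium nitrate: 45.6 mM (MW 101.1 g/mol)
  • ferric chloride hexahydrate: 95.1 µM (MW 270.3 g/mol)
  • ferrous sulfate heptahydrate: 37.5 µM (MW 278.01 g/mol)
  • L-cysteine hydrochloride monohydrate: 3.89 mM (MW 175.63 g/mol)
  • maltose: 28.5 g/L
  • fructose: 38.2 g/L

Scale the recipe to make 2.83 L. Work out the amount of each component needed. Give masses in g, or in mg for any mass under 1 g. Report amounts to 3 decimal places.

Working volume: 2.83 L.
biotin: 0.115 mg/L × 2.83 L = 0.325 mg
potassium nitrate: 45.6 mmol/L × 101.1 g/mol × 2.83 L ÷ 1000 = 13.047 g
ferric chloride hexahydrate: 95.1 µmol/L × 270.3 g/mol × 2.83 L ÷ 1000 = 72.747 mg
ferrous sulfate heptahydrate: 37.5 µmol/L × 278.01 g/mol × 2.83 L ÷ 1000 = 29.504 mg
L-cysteine hydrochloride monohydrate: 3.89 mmol/L × 175.63 g/mol × 2.83 L ÷ 1000 = 1.933 g
maltose: 28.5 g/L × 2.83 L = 80.655 g
fructose: 38.2 g/L × 2.83 L = 108.106 g

biotin 0.325 mg; potassium nitrate 13.047 g; ferric chloride hexahydrate 72.747 mg; ferrous sulfate heptahydrate 29.504 mg; L-cysteine hydrochloride monohydrate 1.933 g; maltose 80.655 g; fructose 108.106 g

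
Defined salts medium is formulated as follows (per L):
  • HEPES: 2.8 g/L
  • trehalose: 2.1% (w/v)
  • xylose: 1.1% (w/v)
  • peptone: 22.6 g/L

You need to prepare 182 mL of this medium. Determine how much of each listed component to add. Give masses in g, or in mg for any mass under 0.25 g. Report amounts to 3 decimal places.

Target volume = 182 mL = 0.182 L.
HEPES: 2.8 g/L × 0.182 L = 0.510 g
trehalose: 2.1 g per 100 mL × 182 mL ÷ 100 = 3.822 g
xylose: 1.1% w/v = 11 g/L → 11 × 0.182 L = 2.002 g
peptone: 22.6 g/L × 0.182 L = 4.113 g

HEPES 0.510 g; trehalose 3.822 g; xylose 2.002 g; peptone 4.113 g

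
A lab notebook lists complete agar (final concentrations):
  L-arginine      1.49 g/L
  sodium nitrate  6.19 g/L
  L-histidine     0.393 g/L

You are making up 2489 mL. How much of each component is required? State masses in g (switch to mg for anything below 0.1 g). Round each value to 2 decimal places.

Working volume: 2489 mL = 2.489 L.
L-arginine: 1.49 g/L × 2.489 L = 3.71 g
sodium nitrate: 6.19 g/L × 2.489 L = 15.41 g
L-histidine: 0.393 g/L × 2.489 L = 0.98 g

L-arginine 3.71 g; sodium nitrate 15.41 g; L-histidine 0.98 g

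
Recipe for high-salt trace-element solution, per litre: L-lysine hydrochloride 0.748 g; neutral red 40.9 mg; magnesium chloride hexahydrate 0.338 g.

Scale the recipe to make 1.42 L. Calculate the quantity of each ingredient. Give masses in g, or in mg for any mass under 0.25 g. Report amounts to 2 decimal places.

L-lysine hydrochloride 1.06 g; neutral red 58.08 mg; magnesium chloride hexahydrate 0.48 g

Ratio of target to recipe volume: 1420 / 1000 = 1.42.
L-lysine hydrochloride: 0.748 g × (1420 mL / 1000 mL) = 1.06 g
neutral red: 40.9 mg × (1420 mL / 1000 mL) = 58.08 mg
magnesium chloride hexahydrate: 0.338 g × (1420 mL / 1000 mL) = 0.48 g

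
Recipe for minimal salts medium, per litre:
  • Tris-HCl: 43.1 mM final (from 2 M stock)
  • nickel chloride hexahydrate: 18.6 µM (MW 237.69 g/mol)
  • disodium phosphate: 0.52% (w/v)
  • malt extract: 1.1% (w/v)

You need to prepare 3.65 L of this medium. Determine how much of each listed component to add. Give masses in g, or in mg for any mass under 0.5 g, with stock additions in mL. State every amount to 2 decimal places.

Tris-HCl 78.66 mL; nickel chloride hexahydrate 16.14 mg; disodium phosphate 18.98 g; malt extract 40.15 g

Working volume: 3.65 L.
Tris-HCl: dilute stock: 43.1 mM × 3650 mL ÷ 2000 mM = 78.66 mL
nickel chloride hexahydrate: 18.6 µmol/L × 237.69 g/mol × 3.65 L ÷ 1000 = 16.14 mg
disodium phosphate: 0.52 g per 100 mL × 3650 mL ÷ 100 = 18.98 g
malt extract: 1.1 g per 100 mL × 3650 mL ÷ 100 = 40.15 g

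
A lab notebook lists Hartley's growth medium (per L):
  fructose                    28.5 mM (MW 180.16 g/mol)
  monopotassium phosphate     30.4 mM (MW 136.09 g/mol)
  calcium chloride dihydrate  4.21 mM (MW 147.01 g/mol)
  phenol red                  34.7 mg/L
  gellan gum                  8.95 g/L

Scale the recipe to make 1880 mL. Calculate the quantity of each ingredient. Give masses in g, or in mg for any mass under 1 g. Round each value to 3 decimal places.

Scale factor relative to 1 L: 1.88.
fructose: 28.5 mmol/L × 180.16 g/mol × 1.88 L ÷ 1000 = 9.653 g
monopotassium phosphate: 30.4 mmol/L × 136.09 g/mol × 1.88 L ÷ 1000 = 7.778 g
calcium chloride dihydrate: 4.21 mmol/L × 147.01 g/mol × 1.88 L ÷ 1000 = 1.164 g
phenol red: 34.7 mg/L × 1.88 L = 65.236 mg
gellan gum: 8.95 g/L × 1.88 L = 16.826 g

fructose 9.653 g; monopotassium phosphate 7.778 g; calcium chloride dihydrate 1.164 g; phenol red 65.236 mg; gellan gum 16.826 g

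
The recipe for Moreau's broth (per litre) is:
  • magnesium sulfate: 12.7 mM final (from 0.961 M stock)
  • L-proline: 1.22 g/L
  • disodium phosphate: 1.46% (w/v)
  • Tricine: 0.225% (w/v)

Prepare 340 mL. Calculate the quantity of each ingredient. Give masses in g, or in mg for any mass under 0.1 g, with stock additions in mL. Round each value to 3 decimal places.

Scale factor relative to 1 L: 0.34.
magnesium sulfate: V = C2·V2/C1 = 12.7 mM × 340 mL ÷ 961 mM = 4.493 mL
L-proline: 1.22 g/L × 0.34 L = 0.415 g
disodium phosphate: 1.46 g per 100 mL × 340 mL ÷ 100 = 4.964 g
Tricine: 0.225 g per 100 mL × 340 mL ÷ 100 = 0.765 g

magnesium sulfate 4.493 mL; L-proline 0.415 g; disodium phosphate 4.964 g; Tricine 0.765 g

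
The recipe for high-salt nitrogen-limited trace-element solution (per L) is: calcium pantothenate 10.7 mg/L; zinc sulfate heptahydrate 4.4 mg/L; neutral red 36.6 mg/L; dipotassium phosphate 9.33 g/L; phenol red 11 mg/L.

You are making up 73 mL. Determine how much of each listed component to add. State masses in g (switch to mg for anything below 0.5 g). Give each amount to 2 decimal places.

Target volume = 73 mL = 0.073 L.
calcium pantothenate: 10.7 mg/L × 0.073 L = 0.78 mg
zinc sulfate heptahydrate: 4.4 mg/L × 0.073 L = 0.32 mg
neutral red: 36.6 mg/L × 0.073 L = 2.67 mg
dipotassium phosphate: 9.33 g/L × 0.073 L = 0.68 g
phenol red: 11 mg/L × 0.073 L = 0.80 mg

calcium pantothenate 0.78 mg; zinc sulfate heptahydrate 0.32 mg; neutral red 2.67 mg; dipotassium phosphate 0.68 g; phenol red 0.80 mg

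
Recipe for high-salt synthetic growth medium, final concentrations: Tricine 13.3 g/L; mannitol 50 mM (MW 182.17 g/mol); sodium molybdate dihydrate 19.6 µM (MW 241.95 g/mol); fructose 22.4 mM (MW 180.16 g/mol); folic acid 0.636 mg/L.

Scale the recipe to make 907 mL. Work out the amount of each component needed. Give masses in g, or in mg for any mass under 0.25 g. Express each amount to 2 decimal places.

Scale factor relative to 1 L: 0.907.
Tricine: 13.3 g/L × 0.907 L = 12.06 g
mannitol: 50 mmol/L × 182.17 g/mol × 0.907 L ÷ 1000 = 8.26 g
sodium molybdate dihydrate: 19.6 µmol/L × 241.95 g/mol × 0.907 L ÷ 1000 = 4.30 mg
fructose: 22.4 mmol/L × 180.16 g/mol × 0.907 L ÷ 1000 = 3.66 g
folic acid: 0.636 mg/L × 0.907 L = 0.58 mg

Tricine 12.06 g; mannitol 8.26 g; sodium molybdate dihydrate 4.30 mg; fructose 3.66 g; folic acid 0.58 mg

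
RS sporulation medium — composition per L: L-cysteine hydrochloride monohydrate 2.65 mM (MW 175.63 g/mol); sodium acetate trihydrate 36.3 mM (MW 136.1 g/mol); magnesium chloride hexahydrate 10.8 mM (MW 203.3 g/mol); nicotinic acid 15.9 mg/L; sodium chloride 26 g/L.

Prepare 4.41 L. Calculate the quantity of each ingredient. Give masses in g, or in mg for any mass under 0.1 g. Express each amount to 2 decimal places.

L-cysteine hydrochloride monohydrate 2.05 g; sodium acetate trihydrate 21.79 g; magnesium chloride hexahydrate 9.68 g; nicotinic acid 70.12 mg; sodium chloride 114.66 g

Working volume: 4.41 L.
L-cysteine hydrochloride monohydrate: 2.65 mmol/L × 175.63 g/mol × 4.41 L ÷ 1000 = 2.05 g
sodium acetate trihydrate: 36.3 mmol/L × 136.1 g/mol × 4.41 L ÷ 1000 = 21.79 g
magnesium chloride hexahydrate: 10.8 mmol/L × 203.3 g/mol × 4.41 L ÷ 1000 = 9.68 g
nicotinic acid: 15.9 mg/L × 4.41 L = 70.12 mg
sodium chloride: 26 g/L × 4.41 L = 114.66 g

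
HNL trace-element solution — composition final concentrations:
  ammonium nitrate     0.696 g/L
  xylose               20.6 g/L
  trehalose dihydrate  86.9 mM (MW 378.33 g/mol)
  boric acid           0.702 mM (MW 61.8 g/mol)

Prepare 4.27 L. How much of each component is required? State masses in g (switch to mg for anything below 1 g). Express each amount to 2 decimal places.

ammonium nitrate 2.97 g; xylose 87.96 g; trehalose dihydrate 140.38 g; boric acid 185.25 mg

Scale factor relative to 1 L: 4.27.
ammonium nitrate: 0.696 g/L × 4.27 L = 2.97 g
xylose: 20.6 g/L × 4.27 L = 87.96 g
trehalose dihydrate: 86.9 mmol/L × 378.33 g/mol × 4.27 L ÷ 1000 = 140.38 g
boric acid: 0.702 mmol/L × 61.8 mg/mmol × 4.27 L = 185.25 mg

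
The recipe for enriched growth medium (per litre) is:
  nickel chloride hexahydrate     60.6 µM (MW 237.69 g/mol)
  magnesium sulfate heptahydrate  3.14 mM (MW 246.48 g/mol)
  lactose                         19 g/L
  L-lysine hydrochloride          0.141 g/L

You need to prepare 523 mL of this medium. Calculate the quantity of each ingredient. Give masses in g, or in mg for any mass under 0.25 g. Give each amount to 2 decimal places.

Target volume = 523 mL = 0.523 L.
nickel chloride hexahydrate: 60.6 µmol/L × 237.69 g/mol × 0.523 L ÷ 1000 = 7.53 mg
magnesium sulfate heptahydrate: 3.14 mmol/L × 246.48 g/mol × 0.523 L ÷ 1000 = 0.40 g
lactose: 19 g/L × 0.523 L = 9.94 g
L-lysine hydrochloride: 0.141 g/L × 0.523 L = 0.073743 g = 73.74 mg

nickel chloride hexahydrate 7.53 mg; magnesium sulfate heptahydrate 0.40 g; lactose 9.94 g; L-lysine hydrochloride 73.74 mg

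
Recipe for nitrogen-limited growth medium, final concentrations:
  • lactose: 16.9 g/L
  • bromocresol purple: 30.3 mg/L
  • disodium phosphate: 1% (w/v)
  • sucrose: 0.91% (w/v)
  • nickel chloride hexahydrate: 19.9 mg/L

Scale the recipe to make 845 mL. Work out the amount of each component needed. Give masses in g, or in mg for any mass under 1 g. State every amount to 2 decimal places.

Scale factor relative to 1 L: 0.845.
lactose: 16.9 g/L × 0.845 L = 14.28 g
bromocresol purple: 30.3 mg/L × 0.845 L = 25.60 mg
disodium phosphate: 1% w/v = 10 g/L → 10 × 0.845 L = 8.45 g
sucrose: 0.91 g per 100 mL × 845 mL ÷ 100 = 7.69 g
nickel chloride hexahydrate: 19.9 mg/L × 0.845 L = 16.82 mg

lactose 14.28 g; bromocresol purple 25.60 mg; disodium phosphate 8.45 g; sucrose 7.69 g; nickel chloride hexahydrate 16.82 mg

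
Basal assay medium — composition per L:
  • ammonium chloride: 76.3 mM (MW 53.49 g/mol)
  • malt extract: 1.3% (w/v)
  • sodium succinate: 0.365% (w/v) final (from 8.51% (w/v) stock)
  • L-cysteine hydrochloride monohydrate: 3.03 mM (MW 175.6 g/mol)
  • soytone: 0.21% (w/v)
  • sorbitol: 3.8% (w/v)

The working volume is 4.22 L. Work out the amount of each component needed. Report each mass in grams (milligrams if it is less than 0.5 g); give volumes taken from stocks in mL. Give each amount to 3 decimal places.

ammonium chloride 17.223 g; malt extract 54.860 g; sodium succinate 180.999 mL; L-cysteine hydrochloride monohydrate 2.245 g; soytone 8.862 g; sorbitol 160.360 g

Working volume: 4.22 L.
ammonium chloride: 76.3 mmol/L × 53.49 g/mol × 4.22 L ÷ 1000 = 17.223 g
malt extract: 1.3 g per 100 mL × 4220 mL ÷ 100 = 54.860 g
sodium succinate: dilute stock: 0.365% ÷ 8.51% × 4220 mL = 180.999 mL
L-cysteine hydrochloride monohydrate: 3.03 mmol/L × 175.6 g/mol × 4.22 L ÷ 1000 = 2.245 g
soytone: 0.21 g per 100 mL × 4220 mL ÷ 100 = 8.862 g
sorbitol: 3.8% w/v = 38 g/L → 38 × 4.22 L = 160.360 g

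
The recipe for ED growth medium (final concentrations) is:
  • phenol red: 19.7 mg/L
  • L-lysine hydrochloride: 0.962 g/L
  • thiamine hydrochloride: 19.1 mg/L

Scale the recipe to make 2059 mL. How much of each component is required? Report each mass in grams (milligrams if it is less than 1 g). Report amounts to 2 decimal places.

phenol red 40.56 mg; L-lysine hydrochloride 1.98 g; thiamine hydrochloride 39.33 mg

Scale factor relative to 1 L: 2.059.
phenol red: 19.7 mg/L × 2.059 L = 40.56 mg
L-lysine hydrochloride: 0.962 g/L × 2.059 L = 1.98 g
thiamine hydrochloride: 19.1 mg/L × 2.059 L = 39.33 mg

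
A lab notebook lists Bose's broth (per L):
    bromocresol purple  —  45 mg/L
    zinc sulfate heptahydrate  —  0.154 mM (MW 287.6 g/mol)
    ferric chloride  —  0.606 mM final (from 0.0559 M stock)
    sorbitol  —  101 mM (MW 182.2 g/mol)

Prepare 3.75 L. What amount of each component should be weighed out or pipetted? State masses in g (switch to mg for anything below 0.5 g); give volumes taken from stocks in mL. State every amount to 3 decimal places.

Scale factor relative to 1 L: 3.75.
bromocresol purple: 45 mg/L × 3.75 L = 168.750 mg
zinc sulfate heptahydrate: 0.154 mmol/L × 287.6 mg/mmol × 3.75 L = 166.089 mg
ferric chloride: C1V1 = C2V2 → 0.606 mM × 3750 mL ÷ 55.9 mM = 40.653 mL
sorbitol: 101 mmol/L × 182.2 g/mol × 3.75 L ÷ 1000 = 69.008 g

bromocresol purple 168.750 mg; zinc sulfate heptahydrate 166.089 mg; ferric chloride 40.653 mL; sorbitol 69.008 g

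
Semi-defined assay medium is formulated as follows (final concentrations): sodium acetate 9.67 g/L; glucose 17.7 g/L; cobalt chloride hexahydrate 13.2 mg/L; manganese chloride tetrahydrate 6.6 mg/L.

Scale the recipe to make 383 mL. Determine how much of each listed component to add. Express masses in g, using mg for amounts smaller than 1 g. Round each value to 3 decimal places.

sodium acetate 3.704 g; glucose 6.779 g; cobalt chloride hexahydrate 5.056 mg; manganese chloride tetrahydrate 2.528 mg

Working volume: 383 mL = 0.383 L.
sodium acetate: 9.67 g/L × 0.383 L = 3.704 g
glucose: 17.7 g/L × 0.383 L = 6.779 g
cobalt chloride hexahydrate: 13.2 mg/L × 0.383 L = 5.056 mg
manganese chloride tetrahydrate: 6.6 mg/L × 0.383 L = 2.528 mg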